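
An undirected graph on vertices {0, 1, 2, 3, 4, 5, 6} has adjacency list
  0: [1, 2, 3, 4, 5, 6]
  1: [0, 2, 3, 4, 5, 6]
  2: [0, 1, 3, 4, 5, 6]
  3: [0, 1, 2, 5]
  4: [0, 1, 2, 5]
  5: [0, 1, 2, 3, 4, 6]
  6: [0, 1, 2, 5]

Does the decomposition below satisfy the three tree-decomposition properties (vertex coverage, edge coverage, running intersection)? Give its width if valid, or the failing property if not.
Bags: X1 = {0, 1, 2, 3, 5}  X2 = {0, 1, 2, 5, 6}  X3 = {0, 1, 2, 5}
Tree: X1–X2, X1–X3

A tree decomposition must satisfy three properties: every vertex lies in some bag; for every edge, both endpoints lie together in some bag; and for every vertex, the bags containing it form a connected subtree. Here vertex 4 appears in no bag, so the decomposition is invalid.

No — vertex 4 appears in no bag.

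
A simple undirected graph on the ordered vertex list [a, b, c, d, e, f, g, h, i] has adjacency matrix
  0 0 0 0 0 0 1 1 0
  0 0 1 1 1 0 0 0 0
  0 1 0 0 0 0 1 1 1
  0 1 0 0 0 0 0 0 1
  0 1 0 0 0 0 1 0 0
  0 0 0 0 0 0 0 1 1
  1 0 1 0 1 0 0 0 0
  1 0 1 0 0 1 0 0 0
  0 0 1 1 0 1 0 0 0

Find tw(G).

A width-3 tree decomposition is:
Bags: B1 = {b, d, e, g}  B2 = {b, c, d, g}  B3 = {c, d, g, i}  B4 = {a, c, g, i}  B5 = {a, c, h, i}  B6 = {a, f, h, i}
Tree: B1–B2, B2–B3, B3–B4, B4–B5, B5–B6
Each bag holds 4 vertices, so the decomposition has width 3, which upper-bounds the treewidth. For the lower bound: the 4 vertex sets {b,d,e}, {g}, {c}, {a,f,h,i} are disjoint, each induces a connected subgraph, and every pair is joined by at least one edge of G. Contracting each set to a single vertex therefore yields K_{4} as a minor, and since treewidth is minor-monotone, tw(G) ≥ tw(K_{4}) = 3. Hence tw(G) = 3 exactly.

3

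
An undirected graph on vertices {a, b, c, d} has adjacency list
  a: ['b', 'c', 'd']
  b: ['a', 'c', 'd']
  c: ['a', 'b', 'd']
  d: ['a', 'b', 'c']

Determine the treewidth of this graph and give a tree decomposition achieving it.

With just one bag of size 4, the width is 4 − 1 = 3, so tw(G) ≤ 3. For the lower bound, the 4 vertices {a, b, c, d} are pairwise adjacent, and any tree decomposition puts a clique entirely inside one bag — forcing width ≥ 3. Therefore the treewidth is 3.

Treewidth 3.
One such decomposition:
Bags: B1 = {a, b, c, d}
Tree: (single bag)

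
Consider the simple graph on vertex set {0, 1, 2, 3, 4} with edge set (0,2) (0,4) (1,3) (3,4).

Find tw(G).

A width-1 tree decomposition is:
Bags: B1 = {1, 3}  B2 = {3, 4}  B3 = {0, 4}  B4 = {0, 2}
Tree: B1–B2, B2–B3, B3–B4
Each bag holds 2 vertices, so the decomposition has width 1, which upper-bounds the treewidth. Any graph with an edge has treewidth ≥ 1, and G has the edge 1–3. Combining the bounds, tw(G) = 1.

1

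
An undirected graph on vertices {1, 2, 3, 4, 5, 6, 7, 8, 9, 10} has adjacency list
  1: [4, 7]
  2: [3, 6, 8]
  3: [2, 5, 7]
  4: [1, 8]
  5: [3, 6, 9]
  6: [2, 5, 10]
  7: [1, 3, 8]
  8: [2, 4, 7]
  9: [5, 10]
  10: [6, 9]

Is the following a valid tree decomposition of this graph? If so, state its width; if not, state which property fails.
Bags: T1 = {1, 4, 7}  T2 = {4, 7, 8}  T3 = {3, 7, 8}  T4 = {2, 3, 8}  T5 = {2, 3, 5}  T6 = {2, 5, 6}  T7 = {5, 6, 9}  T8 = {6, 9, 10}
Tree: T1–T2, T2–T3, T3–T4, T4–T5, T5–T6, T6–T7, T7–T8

Every vertex of G appears in some bag (union = {1, 2, 3, 4, 5, 6, 7, 8, 9, 10}); every edge is covered by a bag; and for each vertex v the set of bags containing v is connected in the bag tree. The decomposition is therefore valid. The largest bag has 3 vertices, so the width is 2.

Yes; width 2.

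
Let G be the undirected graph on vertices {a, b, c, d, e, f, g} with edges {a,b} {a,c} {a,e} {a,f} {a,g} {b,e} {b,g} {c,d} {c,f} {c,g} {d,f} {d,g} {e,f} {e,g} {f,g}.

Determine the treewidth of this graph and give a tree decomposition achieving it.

Treewidth 3.
One such decomposition:
Bags: B1 = {a, b, e, g}  B2 = {a, e, f, g}  B3 = {a, c, f, g}  B4 = {c, d, f, g}
Tree: B1–B2, B2–B3, B3–B4

The largest bag has 4 vertices, giving width 3; this decomposition certifies tw(G) ≤ 3. For the lower bound, the 4 vertices {a, e, f, g} are pairwise adjacent, and any tree decomposition puts a clique entirely inside one bag — forcing width ≥ 3. Therefore the treewidth is 3.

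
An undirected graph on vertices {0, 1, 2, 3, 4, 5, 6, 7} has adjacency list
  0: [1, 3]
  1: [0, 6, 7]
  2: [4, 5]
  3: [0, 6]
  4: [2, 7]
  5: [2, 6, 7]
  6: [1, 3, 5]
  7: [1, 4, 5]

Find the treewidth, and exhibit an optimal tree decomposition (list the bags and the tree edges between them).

Every bag has size at most 3, so the width is 3 − 1 = 2 and tw(G) ≤ 2. The edges 2–4–7–5–2 form a cycle, so G is not a tree and its treewidth is at least 2. Therefore the treewidth is 2.

Treewidth 2.
Bags: B1 = {2, 4, 5}  B2 = {4, 5, 7}  B3 = {5, 6, 7}  B4 = {1, 6, 7}  B5 = {1, 3, 6}  B6 = {0, 1, 3}
Tree: B1–B2, B2–B3, B3–B4, B4–B5, B5–B6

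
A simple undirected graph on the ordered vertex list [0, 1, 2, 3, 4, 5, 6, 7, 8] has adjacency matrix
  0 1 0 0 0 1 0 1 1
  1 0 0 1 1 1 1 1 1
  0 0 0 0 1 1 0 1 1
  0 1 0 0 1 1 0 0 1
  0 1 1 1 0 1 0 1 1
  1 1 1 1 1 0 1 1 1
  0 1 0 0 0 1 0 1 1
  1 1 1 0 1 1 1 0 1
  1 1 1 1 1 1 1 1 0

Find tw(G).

A width-4 tree decomposition is:
Bags: B1 = {1, 5, 6, 7, 8}  B2 = {1, 4, 5, 7, 8}  B3 = {2, 4, 5, 7, 8}  B4 = {0, 1, 5, 7, 8}  B5 = {1, 3, 4, 5, 8}
Tree: B1–B2, B2–B3, B2–B4, B2–B5
The largest bag has 5 vertices, giving width 4; this decomposition certifies tw(G) ≤ 4. For the lower bound, the 5 vertices {1, 3, 4, 5, 8} are pairwise adjacent, and any tree decomposition puts a clique entirely inside one bag — forcing width ≥ 4. The upper and lower bounds meet at 4, so that is the treewidth.

4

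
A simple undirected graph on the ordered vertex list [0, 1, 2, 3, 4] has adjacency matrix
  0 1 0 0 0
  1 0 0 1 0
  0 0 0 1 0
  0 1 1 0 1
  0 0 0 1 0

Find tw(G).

1

A width-1 tree decomposition is:
Bags: B1 = {1, 3}  B2 = {0, 1}  B3 = {3, 4}  B4 = {2, 3}
Tree: B1–B2, B1–B3, B3–B4
Every bag has size at most 2, so the width is 2 − 1 = 1 and tw(G) ≤ 1. G has an edge, so its treewidth is at least 1. Combining the bounds, tw(G) = 1.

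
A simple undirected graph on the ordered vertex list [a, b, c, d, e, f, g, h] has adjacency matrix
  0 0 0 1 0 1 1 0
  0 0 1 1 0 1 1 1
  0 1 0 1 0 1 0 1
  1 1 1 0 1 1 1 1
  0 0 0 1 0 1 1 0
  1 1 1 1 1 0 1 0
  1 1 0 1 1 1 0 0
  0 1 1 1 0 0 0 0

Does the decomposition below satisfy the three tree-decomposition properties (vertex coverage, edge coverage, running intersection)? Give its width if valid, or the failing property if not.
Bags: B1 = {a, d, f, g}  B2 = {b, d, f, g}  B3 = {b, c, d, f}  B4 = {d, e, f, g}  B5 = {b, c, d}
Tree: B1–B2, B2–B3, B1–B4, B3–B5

A tree decomposition must satisfy three properties: every vertex lies in some bag; for every edge, both endpoints lie together in some bag; and for every vertex, the bags containing it form a connected subtree. Here vertex h appears in no bag, so the decomposition is invalid.

No — vertex h appears in no bag.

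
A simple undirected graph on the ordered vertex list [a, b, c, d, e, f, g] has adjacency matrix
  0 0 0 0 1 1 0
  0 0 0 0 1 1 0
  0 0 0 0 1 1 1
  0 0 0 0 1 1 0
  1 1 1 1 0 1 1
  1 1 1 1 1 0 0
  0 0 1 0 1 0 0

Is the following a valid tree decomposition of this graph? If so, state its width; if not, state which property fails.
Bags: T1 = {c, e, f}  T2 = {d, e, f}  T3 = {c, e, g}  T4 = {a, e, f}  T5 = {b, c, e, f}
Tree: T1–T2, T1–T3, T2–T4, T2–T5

No — bags containing vertex c are not connected in the tree.

A tree decomposition must satisfy three properties: every vertex lies in some bag; for every edge, both endpoints lie together in some bag; and for every vertex, the bags containing it form a connected subtree. Here bags containing vertex c are not connected in the tree, so the decomposition is invalid.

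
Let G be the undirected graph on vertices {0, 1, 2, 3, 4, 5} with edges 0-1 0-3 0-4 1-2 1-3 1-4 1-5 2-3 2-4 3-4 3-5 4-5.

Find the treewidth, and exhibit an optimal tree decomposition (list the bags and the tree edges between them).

Treewidth 3.
One such decomposition:
Bags: B1 = {0, 1, 3, 4}  B2 = {1, 2, 3, 4}  B3 = {1, 3, 4, 5}
Tree: B1–B2, B1–B3

Each bag holds 4 vertices, so the decomposition has width 3, which upper-bounds the treewidth. For the lower bound, the 4 vertices {0, 1, 3, 4} are pairwise adjacent, and any tree decomposition puts a clique entirely inside one bag — forcing width ≥ 3. Hence tw(G) = 3 exactly.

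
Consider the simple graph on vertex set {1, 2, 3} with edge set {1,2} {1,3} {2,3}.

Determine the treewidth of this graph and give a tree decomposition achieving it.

Treewidth 2.
One such decomposition:
Bags: B1 = {1, 2, 3}
Tree: (single bag)

A single bag containing all 3 vertices is trivially a valid decomposition of width 2. For the lower bound, the 3 vertices {1, 2, 3} are pairwise adjacent, and any tree decomposition puts a clique entirely inside one bag — forcing width ≥ 2. Hence tw(G) = 2 exactly.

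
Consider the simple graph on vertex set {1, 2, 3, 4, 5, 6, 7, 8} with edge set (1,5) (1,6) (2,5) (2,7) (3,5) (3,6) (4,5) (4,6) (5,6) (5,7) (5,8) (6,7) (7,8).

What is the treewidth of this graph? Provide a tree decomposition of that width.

The largest bag has 3 vertices, giving width 2; this decomposition certifies tw(G) ≤ 2. On the other hand G contains the 3-clique {5, 7, 8}. A clique must lie in a single bag of any decomposition, so no decomposition can have width below 2. Combining the bounds, tw(G) = 2.

Treewidth 2.
One such decomposition:
Bags: B1 = {2, 5, 7}  B2 = {5, 6, 7}  B3 = {1, 5, 6}  B4 = {4, 5, 6}  B5 = {5, 7, 8}  B6 = {3, 5, 6}
Tree: B1–B2, B2–B3, B3–B4, B1–B5, B3–B6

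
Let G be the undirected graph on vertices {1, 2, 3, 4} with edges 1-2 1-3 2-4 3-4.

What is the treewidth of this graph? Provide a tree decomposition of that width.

The largest bag has 3 vertices, giving width 2; this decomposition certifies tw(G) ≤ 2. Since 3–4–2–1–3 is a cycle in G, G is not acyclic. Forests are exactly the graphs of treewidth ≤ 1, so tw(G) ≥ 2. Hence tw(G) = 2 exactly.

Treewidth 2.
One optimal decomposition is:
Bags: B1 = {2, 3, 4}  B2 = {1, 2, 3}
Tree: B1–B2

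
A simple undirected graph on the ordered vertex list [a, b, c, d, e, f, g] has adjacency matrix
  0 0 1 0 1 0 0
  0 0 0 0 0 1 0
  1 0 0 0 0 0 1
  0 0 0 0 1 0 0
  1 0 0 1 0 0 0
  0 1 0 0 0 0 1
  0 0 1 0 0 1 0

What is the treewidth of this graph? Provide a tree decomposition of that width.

Each bag holds 2 vertices, so the decomposition has width 1, which upper-bounds the treewidth. Since G has at least one edge (e.g. d–e), it is not an edgeless graph, so tw(G) ≥ 1. Hence tw(G) = 1 exactly.

Treewidth 1.
Bags: B1 = {d, e}  B2 = {a, e}  B3 = {a, c}  B4 = {c, g}  B5 = {f, g}  B6 = {b, f}
Tree: B1–B2, B2–B3, B3–B4, B4–B5, B5–B6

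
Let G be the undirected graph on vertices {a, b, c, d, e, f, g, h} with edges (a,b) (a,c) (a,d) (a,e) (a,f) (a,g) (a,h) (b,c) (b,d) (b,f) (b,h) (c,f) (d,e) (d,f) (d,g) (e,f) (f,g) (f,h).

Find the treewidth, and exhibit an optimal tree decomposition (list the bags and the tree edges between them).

Treewidth 3.
One optimal decomposition is:
Bags: B1 = {a, b, c, f}  B2 = {a, b, d, f}  B3 = {a, b, f, h}  B4 = {a, d, f, g}  B5 = {a, d, e, f}
Tree: B1–B2, B1–B3, B2–B4, B2–B5

The largest bag has 4 vertices, giving width 3; this decomposition certifies tw(G) ≤ 3. Conversely, {a, d, f, g} is a clique of size 4, and the vertices of any clique must share a bag in every tree decomposition; so some bag has ≥ 4 vertices and tw(G) ≥ 3. The upper and lower bounds meet at 3, so that is the treewidth.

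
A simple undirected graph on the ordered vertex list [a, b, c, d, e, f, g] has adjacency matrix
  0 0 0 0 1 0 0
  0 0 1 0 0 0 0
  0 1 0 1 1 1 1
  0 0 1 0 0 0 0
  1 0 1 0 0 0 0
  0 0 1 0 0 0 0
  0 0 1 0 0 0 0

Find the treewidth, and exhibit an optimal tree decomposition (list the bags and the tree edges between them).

Treewidth 1.
One optimal decomposition is:
Bags: B1 = {a, e}  B2 = {c, e}  B3 = {c, f}  B4 = {b, c}  B5 = {c, g}  B6 = {c, d}
Tree: B1–B2, B2–B3, B3–B4, B2–B5, B3–B6

Every bag has size at most 2, so the width is 2 − 1 = 1 and tw(G) ≤ 1. G has an edge, so its treewidth is at least 1. The upper and lower bounds meet at 1, so that is the treewidth.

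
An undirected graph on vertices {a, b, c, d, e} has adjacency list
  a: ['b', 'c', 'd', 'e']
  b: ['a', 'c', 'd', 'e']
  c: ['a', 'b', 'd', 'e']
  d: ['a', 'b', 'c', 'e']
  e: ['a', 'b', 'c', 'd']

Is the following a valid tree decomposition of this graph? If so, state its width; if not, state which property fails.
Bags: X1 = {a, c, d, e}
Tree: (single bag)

No — vertex b appears in no bag.

A tree decomposition must satisfy three properties: every vertex lies in some bag; for every edge, both endpoints lie together in some bag; and for every vertex, the bags containing it form a connected subtree. Here vertex b appears in no bag, so the decomposition is invalid.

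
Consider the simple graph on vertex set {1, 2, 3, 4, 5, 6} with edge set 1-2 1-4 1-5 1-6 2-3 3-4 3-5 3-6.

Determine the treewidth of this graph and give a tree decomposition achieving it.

Every bag has size at most 3, so the width is 3 − 1 = 2 and tw(G) ≤ 2. For the lower bound, G contains the cycle 3–2–1–6–3, so G is not a forest; only forests have treewidth ≤ 1, hence tw(G) ≥ 2. Hence tw(G) = 2 exactly.

Treewidth 2.
One optimal decomposition is:
Bags: B1 = {1, 2, 3}  B2 = {1, 3, 6}  B3 = {1, 3, 4}  B4 = {1, 3, 5}
Tree: B1–B2, B2–B3, B3–B4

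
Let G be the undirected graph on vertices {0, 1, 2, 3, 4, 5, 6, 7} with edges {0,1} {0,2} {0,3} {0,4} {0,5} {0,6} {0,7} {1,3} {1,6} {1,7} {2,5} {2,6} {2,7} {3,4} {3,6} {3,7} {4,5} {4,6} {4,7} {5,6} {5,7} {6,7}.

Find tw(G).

4

A width-4 tree decomposition is:
Bags: B1 = {0, 4, 5, 6, 7}  B2 = {0, 3, 4, 6, 7}  B3 = {0, 1, 3, 6, 7}  B4 = {0, 2, 5, 6, 7}
Tree: B1–B2, B2–B3, B1–B4
The largest bag has 5 vertices, giving width 4; this decomposition certifies tw(G) ≤ 4. On the other hand G contains the 5-clique {0, 2, 5, 6, 7}. A clique must lie in a single bag of any decomposition, so no decomposition can have width below 4. Therefore the treewidth is 4.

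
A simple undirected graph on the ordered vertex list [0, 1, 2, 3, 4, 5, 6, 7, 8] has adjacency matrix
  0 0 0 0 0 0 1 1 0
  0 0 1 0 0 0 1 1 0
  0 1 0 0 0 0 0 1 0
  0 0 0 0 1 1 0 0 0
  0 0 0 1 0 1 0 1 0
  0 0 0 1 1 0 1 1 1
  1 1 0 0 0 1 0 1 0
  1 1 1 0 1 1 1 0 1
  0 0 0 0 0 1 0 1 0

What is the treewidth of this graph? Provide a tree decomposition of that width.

Each bag holds 3 vertices, so the decomposition has width 2, which upper-bounds the treewidth. For the lower bound, the 3 vertices {3, 4, 5} are pairwise adjacent, and any tree decomposition puts a clique entirely inside one bag — forcing width ≥ 2. The upper and lower bounds meet at 2, so that is the treewidth.

Treewidth 2.
One such decomposition:
Bags: B1 = {4, 5, 7}  B2 = {5, 6, 7}  B3 = {3, 4, 5}  B4 = {1, 6, 7}  B5 = {0, 6, 7}  B6 = {5, 7, 8}  B7 = {1, 2, 7}
Tree: B1–B2, B1–B3, B2–B4, B2–B5, B1–B6, B4–B7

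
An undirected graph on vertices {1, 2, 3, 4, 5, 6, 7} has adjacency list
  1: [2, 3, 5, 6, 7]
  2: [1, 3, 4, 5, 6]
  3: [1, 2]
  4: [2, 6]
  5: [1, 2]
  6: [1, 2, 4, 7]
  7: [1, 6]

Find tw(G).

2

A width-2 tree decomposition is:
Bags: B1 = {1, 2, 6}  B2 = {1, 2, 5}  B3 = {1, 6, 7}  B4 = {2, 4, 6}  B5 = {1, 2, 3}
Tree: B1–B2, B1–B3, B1–B4, B1–B5
Each bag holds 3 vertices, so the decomposition has width 2, which upper-bounds the treewidth. For the lower bound, the 3 vertices {1, 2, 3} are pairwise adjacent, and any tree decomposition puts a clique entirely inside one bag — forcing width ≥ 2. Therefore the treewidth is 2.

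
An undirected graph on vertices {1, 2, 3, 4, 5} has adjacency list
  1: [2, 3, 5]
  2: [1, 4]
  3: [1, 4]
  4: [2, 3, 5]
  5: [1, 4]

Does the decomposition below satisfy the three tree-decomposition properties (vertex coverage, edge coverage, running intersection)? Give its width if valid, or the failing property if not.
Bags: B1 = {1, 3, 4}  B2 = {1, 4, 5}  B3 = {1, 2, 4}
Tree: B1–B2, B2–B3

Checking the three conditions: (i) the bags cover all of {1, 2, 3, 4, 5}; (ii) for each edge, some bag contains both endpoints; (iii) the bags containing any fixed vertex form a subtree. All hold, so the decomposition is valid with width 3 − 1 = 2.

Yes; width 2.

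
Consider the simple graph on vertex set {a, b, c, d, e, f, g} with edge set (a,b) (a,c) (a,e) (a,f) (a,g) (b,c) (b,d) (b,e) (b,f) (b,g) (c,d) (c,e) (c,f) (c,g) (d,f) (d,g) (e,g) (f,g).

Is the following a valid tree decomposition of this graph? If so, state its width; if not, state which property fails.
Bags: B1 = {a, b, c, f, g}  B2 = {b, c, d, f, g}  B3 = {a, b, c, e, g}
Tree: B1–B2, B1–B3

Yes; width 4.

Every vertex of G appears in some bag (union = {a, b, c, d, e, f, g}); every edge is covered by a bag; and for each vertex v the set of bags containing v is connected in the bag tree. The decomposition is therefore valid. The largest bag has 5 vertices, so the width is 4.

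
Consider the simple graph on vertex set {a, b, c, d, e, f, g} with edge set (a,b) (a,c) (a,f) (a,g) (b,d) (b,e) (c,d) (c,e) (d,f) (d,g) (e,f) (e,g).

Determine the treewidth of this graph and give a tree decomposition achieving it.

Treewidth 3.
One such decomposition:
Bags: B1 = {a, c, d, e}  B2 = {a, b, d, e}  B3 = {a, d, e, f}  B4 = {a, d, e, g}
Tree: B1–B2, B2–B3, B3–B4

The largest bag has 4 vertices, giving width 3; this decomposition certifies tw(G) ≤ 3. For the lower bound: the 4 vertex sets {a,c}, {b,d}, {e}, {f} are disjoint, each induces a connected subgraph, and every pair is joined by at least one edge of G. Contracting each set to a single vertex therefore yields K_{4} as a minor, and since treewidth is minor-monotone, tw(G) ≥ tw(K_{4}) = 3. Hence tw(G) = 3 exactly.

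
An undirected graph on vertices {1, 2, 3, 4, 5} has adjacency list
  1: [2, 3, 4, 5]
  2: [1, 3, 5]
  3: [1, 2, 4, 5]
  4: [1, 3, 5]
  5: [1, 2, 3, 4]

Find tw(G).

A width-3 tree decomposition is:
Bags: B1 = {1, 2, 3, 5}  B2 = {1, 3, 4, 5}
Tree: B1–B2
The largest bag has 4 vertices, giving width 3; this decomposition certifies tw(G) ≤ 3. Conversely, {1, 2, 3, 5} is a clique of size 4, and the vertices of any clique must share a bag in every tree decomposition; so some bag has ≥ 4 vertices and tw(G) ≥ 3. The upper and lower bounds meet at 3, so that is the treewidth.

3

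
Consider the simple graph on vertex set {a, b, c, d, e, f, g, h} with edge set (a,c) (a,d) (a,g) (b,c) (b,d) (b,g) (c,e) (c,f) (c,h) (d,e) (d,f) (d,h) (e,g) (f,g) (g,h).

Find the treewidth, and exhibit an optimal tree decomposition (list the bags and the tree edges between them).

Each bag holds 4 vertices, so the decomposition has width 3, which upper-bounds the treewidth. For the lower bound: the 4 vertex sets {a,d}, {c,f}, {g}, {e} are disjoint, each induces a connected subgraph, and every pair is joined by at least one edge of G. Contracting each set to a single vertex therefore yields K_{4} as a minor, and since treewidth is minor-monotone, tw(G) ≥ tw(K_{4}) = 3. The upper and lower bounds meet at 3, so that is the treewidth.

Treewidth 3.
Bags: B1 = {a, c, d, g}  B2 = {c, d, f, g}  B3 = {c, d, e, g}  B4 = {c, d, g, h}  B5 = {b, c, d, g}
Tree: B1–B2, B2–B3, B3–B4, B4–B5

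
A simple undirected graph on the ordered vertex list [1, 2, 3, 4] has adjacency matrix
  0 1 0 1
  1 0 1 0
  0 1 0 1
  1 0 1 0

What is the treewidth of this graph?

2

A width-2 tree decomposition is:
Bags: B1 = {1, 2, 4}  B2 = {2, 3, 4}
Tree: B1–B2
Each bag holds 3 vertices, so the decomposition has width 2, which upper-bounds the treewidth. The edges 2–1–4–3–2 form a cycle, so G is not a tree and its treewidth is at least 2. Therefore the treewidth is 2.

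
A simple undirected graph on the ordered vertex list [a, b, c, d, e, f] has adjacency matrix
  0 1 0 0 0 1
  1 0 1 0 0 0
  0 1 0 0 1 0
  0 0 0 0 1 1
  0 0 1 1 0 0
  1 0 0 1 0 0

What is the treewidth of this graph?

A width-2 tree decomposition is:
Bags: B1 = {a, d, f}  B2 = {a, b, d}  B3 = {b, c, d}  B4 = {c, d, e}
Tree: B1–B2, B2–B3, B3–B4
Every bag has size at most 3, so the width is 3 − 1 = 2 and tw(G) ≤ 2. The edges d–f–a–b–c–e–d form a cycle, so G is not a tree and its treewidth is at least 2. Therefore the treewidth is 2.

2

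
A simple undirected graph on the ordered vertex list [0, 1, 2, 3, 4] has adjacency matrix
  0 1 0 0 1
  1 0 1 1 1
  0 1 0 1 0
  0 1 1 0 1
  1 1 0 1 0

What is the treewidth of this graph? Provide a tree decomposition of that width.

Treewidth 2.
One optimal decomposition is:
Bags: B1 = {1, 3, 4}  B2 = {1, 2, 3}  B3 = {0, 1, 4}
Tree: B1–B2, B1–B3

The largest bag has 3 vertices, giving width 2; this decomposition certifies tw(G) ≤ 2. Conversely, {0, 1, 4} is a clique of size 3, and the vertices of any clique must share a bag in every tree decomposition; so some bag has ≥ 3 vertices and tw(G) ≥ 2. The upper and lower bounds meet at 2, so that is the treewidth.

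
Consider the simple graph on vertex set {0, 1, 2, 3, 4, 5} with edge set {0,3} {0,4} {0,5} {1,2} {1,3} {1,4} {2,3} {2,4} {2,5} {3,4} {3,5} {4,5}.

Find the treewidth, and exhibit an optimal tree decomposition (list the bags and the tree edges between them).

The largest bag has 4 vertices, giving width 3; this decomposition certifies tw(G) ≤ 3. For the lower bound, the 4 vertices {0, 3, 4, 5} are pairwise adjacent, and any tree decomposition puts a clique entirely inside one bag — forcing width ≥ 3. The upper and lower bounds meet at 3, so that is the treewidth.

Treewidth 3.
Bags: B1 = {1, 2, 3, 4}  B2 = {2, 3, 4, 5}  B3 = {0, 3, 4, 5}
Tree: B1–B2, B2–B3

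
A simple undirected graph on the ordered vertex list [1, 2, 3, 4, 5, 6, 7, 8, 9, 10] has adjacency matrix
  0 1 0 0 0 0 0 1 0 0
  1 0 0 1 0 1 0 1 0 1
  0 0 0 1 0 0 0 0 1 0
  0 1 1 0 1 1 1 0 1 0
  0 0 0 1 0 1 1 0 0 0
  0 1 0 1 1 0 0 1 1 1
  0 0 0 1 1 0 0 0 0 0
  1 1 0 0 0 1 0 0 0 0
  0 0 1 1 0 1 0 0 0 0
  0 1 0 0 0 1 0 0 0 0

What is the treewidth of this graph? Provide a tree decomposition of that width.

Treewidth 2.
One optimal decomposition is:
Bags: B1 = {2, 4, 6}  B2 = {4, 6, 9}  B3 = {4, 5, 6}  B4 = {2, 6, 8}  B5 = {2, 6, 10}  B6 = {1, 2, 8}  B7 = {3, 4, 9}  B8 = {4, 5, 7}
Tree: B1–B2, B2–B3, B1–B4, B4–B5, B4–B6, B2–B7, B3–B8

Every bag has size at most 3, so the width is 3 − 1 = 2 and tw(G) ≤ 2. Conversely, {1, 2, 8} is a clique of size 3, and the vertices of any clique must share a bag in every tree decomposition; so some bag has ≥ 3 vertices and tw(G) ≥ 2. The upper and lower bounds meet at 2, so that is the treewidth.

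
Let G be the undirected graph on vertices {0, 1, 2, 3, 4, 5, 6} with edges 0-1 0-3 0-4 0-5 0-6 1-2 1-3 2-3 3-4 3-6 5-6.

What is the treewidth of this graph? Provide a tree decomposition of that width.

Every bag has size at most 3, so the width is 3 − 1 = 2 and tw(G) ≤ 2. On the other hand G contains the 3-clique {0, 1, 3}. A clique must lie in a single bag of any decomposition, so no decomposition can have width below 2. Combining the bounds, tw(G) = 2.

Treewidth 2.
One such decomposition:
Bags: B1 = {0, 3, 6}  B2 = {0, 1, 3}  B3 = {0, 3, 4}  B4 = {0, 5, 6}  B5 = {1, 2, 3}
Tree: B1–B2, B2–B3, B1–B4, B2–B5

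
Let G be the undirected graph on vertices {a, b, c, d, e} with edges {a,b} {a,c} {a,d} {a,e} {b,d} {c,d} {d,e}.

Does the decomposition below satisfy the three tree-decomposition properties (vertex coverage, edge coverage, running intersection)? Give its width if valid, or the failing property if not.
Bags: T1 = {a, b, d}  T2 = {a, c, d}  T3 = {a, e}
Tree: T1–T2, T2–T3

A tree decomposition must satisfy three properties: every vertex lies in some bag; for every edge, both endpoints lie together in some bag; and for every vertex, the bags containing it form a connected subtree. Here edge (d,e) lies in no bag, so the decomposition is invalid.

No — edge (d,e) lies in no bag.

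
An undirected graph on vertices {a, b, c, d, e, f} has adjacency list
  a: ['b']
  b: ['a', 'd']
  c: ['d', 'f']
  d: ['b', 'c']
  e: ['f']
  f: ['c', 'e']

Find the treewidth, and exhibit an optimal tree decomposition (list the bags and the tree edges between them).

Treewidth 1.
One optimal decomposition is:
Bags: B1 = {e, f}  B2 = {c, f}  B3 = {c, d}  B4 = {b, d}  B5 = {a, b}
Tree: B1–B2, B2–B3, B3–B4, B4–B5

The largest bag has 2 vertices, giving width 1; this decomposition certifies tw(G) ≤ 1. Any graph with an edge has treewidth ≥ 1, and G has the edge e–f. Therefore the treewidth is 1.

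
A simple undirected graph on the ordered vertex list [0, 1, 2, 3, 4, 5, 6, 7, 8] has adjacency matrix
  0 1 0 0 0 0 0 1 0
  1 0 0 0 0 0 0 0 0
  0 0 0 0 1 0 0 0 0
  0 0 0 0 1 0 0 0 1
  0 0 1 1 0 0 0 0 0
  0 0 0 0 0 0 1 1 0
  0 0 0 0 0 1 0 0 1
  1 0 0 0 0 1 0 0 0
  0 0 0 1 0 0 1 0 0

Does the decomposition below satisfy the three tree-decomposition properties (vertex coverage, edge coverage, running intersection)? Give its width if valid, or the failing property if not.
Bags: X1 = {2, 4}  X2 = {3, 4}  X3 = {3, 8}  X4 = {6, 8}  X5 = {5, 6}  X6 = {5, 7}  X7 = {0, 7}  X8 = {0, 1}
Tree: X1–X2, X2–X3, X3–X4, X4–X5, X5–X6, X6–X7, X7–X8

Vertex coverage: the bags together contain {0, 1, 2, 3, 4, 5, 6, 7, 8}, the full vertex set. Edge coverage: each edge of G has both endpoints in at least one bag. Running intersection: for every vertex, the bags containing it form a connected subtree. All three properties hold, so this is a valid tree decomposition of width max|bag| − 1 = 1, and hence tw(G) ≤ 1.

Yes; width 1.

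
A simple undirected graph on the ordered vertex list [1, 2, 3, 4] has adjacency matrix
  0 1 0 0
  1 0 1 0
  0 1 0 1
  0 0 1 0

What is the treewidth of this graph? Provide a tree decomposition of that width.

The largest bag has 2 vertices, giving width 1; this decomposition certifies tw(G) ≤ 1. Any graph with an edge has treewidth ≥ 1, and G has the edge 4–3. Hence tw(G) = 1 exactly.

Treewidth 1.
Bags: B1 = {3, 4}  B2 = {2, 3}  B3 = {1, 2}
Tree: B1–B2, B2–B3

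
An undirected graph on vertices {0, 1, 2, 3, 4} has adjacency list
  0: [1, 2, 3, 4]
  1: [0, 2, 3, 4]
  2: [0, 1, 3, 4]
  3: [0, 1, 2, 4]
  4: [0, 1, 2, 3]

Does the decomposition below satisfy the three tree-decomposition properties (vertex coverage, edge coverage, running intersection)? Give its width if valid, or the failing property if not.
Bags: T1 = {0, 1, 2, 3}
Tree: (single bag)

A tree decomposition must satisfy three properties: every vertex lies in some bag; for every edge, both endpoints lie together in some bag; and for every vertex, the bags containing it form a connected subtree. Here vertex 4 appears in no bag, so the decomposition is invalid.

No — vertex 4 appears in no bag.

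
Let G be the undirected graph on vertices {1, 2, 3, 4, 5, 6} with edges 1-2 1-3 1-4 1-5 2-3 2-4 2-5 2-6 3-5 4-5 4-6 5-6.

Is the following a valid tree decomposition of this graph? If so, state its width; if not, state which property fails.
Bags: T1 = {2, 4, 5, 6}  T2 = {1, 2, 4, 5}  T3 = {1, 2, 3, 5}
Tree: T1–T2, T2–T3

Every vertex of G appears in some bag (union = {1, 2, 3, 4, 5, 6}); every edge is covered by a bag; and for each vertex v the set of bags containing v is connected in the bag tree. The decomposition is therefore valid. The largest bag has 4 vertices, so the width is 3.

Yes; width 3.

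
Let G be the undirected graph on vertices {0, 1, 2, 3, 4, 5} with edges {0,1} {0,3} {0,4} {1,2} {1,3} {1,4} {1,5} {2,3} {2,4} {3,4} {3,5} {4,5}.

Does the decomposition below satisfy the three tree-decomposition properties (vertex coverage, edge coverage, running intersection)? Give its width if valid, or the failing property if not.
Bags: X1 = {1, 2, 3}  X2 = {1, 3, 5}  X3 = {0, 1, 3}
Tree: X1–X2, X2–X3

A tree decomposition must satisfy three properties: every vertex lies in some bag; for every edge, both endpoints lie together in some bag; and for every vertex, the bags containing it form a connected subtree. Here vertex 4 appears in no bag, so the decomposition is invalid.

No — vertex 4 appears in no bag.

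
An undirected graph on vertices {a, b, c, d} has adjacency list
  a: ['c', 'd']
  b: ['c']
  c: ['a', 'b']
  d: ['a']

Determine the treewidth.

1

A width-1 tree decomposition is:
Bags: B1 = {a, c}  B2 = {b, c}  B3 = {a, d}
Tree: B1–B2, B1–B3
Every bag has size at most 2, so the width is 2 − 1 = 1 and tw(G) ≤ 1. Since G has at least one edge (e.g. a–c), it is not an edgeless graph, so tw(G) ≥ 1. Therefore the treewidth is 1.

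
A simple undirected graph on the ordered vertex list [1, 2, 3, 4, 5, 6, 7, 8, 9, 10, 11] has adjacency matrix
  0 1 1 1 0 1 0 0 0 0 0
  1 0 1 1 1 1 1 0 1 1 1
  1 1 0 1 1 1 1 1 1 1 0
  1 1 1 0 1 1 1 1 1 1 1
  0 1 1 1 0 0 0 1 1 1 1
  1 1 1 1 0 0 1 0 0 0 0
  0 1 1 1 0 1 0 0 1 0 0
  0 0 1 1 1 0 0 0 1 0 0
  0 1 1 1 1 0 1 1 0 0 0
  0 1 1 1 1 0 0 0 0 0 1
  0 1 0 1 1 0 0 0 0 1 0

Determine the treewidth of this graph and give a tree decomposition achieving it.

Each bag holds 5 vertices, so the decomposition has width 4, which upper-bounds the treewidth. On the other hand G contains the 5-clique {3, 4, 5, 8, 9}. A clique must lie in a single bag of any decomposition, so no decomposition can have width below 4. Combining the bounds, tw(G) = 4.

Treewidth 4.
One such decomposition:
Bags: B1 = {2, 3, 4, 5, 9}  B2 = {2, 3, 4, 7, 9}  B3 = {2, 3, 4, 5, 10}  B4 = {2, 3, 4, 6, 7}  B5 = {1, 2, 3, 4, 6}  B6 = {2, 4, 5, 10, 11}  B7 = {3, 4, 5, 8, 9}
Tree: B1–B2, B1–B3, B2–B4, B4–B5, B3–B6, B1–B7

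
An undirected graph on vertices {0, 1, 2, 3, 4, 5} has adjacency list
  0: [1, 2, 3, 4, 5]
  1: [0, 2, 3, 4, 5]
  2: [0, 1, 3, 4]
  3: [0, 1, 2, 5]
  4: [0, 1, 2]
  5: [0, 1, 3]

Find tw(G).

A width-3 tree decomposition is:
Bags: B1 = {0, 1, 3, 5}  B2 = {0, 1, 2, 3}  B3 = {0, 1, 2, 4}
Tree: B1–B2, B2–B3
Every bag has size at most 4, so the width is 4 − 1 = 3 and tw(G) ≤ 3. For the lower bound, the 4 vertices {0, 1, 2, 3} are pairwise adjacent, and any tree decomposition puts a clique entirely inside one bag — forcing width ≥ 3. The upper and lower bounds meet at 3, so that is the treewidth.

3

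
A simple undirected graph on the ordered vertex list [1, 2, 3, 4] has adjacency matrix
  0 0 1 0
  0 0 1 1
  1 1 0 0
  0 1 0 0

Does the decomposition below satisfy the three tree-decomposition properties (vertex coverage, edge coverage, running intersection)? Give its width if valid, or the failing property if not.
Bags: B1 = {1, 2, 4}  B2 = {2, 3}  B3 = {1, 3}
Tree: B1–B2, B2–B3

A tree decomposition must satisfy three properties: every vertex lies in some bag; for every edge, both endpoints lie together in some bag; and for every vertex, the bags containing it form a connected subtree. Here bags containing vertex 1 are not connected in the tree, so the decomposition is invalid.

No — bags containing vertex 1 are not connected in the tree.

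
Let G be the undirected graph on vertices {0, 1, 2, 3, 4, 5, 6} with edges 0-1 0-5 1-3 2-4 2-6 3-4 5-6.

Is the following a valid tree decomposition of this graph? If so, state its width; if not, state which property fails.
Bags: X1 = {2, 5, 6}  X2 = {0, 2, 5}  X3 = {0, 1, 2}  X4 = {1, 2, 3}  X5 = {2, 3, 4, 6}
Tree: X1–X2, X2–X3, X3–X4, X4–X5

No — bags containing vertex 6 are not connected in the tree.

A tree decomposition must satisfy three properties: every vertex lies in some bag; for every edge, both endpoints lie together in some bag; and for every vertex, the bags containing it form a connected subtree. Here bags containing vertex 6 are not connected in the tree, so the decomposition is invalid.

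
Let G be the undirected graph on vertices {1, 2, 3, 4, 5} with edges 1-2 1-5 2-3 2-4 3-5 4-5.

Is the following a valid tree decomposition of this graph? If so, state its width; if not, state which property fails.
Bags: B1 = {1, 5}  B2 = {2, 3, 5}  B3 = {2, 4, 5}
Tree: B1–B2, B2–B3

A tree decomposition must satisfy three properties: every vertex lies in some bag; for every edge, both endpoints lie together in some bag; and for every vertex, the bags containing it form a connected subtree. Here edge (2,1) lies in no bag, so the decomposition is invalid.

No — edge (2,1) lies in no bag.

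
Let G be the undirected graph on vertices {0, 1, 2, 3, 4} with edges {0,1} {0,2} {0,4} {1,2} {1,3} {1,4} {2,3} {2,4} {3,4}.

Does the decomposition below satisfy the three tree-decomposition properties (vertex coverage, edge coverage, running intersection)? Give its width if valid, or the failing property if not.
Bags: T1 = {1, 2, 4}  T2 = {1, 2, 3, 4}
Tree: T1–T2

A tree decomposition must satisfy three properties: every vertex lies in some bag; for every edge, both endpoints lie together in some bag; and for every vertex, the bags containing it form a connected subtree. Here vertex 0 appears in no bag, so the decomposition is invalid.

No — vertex 0 appears in no bag.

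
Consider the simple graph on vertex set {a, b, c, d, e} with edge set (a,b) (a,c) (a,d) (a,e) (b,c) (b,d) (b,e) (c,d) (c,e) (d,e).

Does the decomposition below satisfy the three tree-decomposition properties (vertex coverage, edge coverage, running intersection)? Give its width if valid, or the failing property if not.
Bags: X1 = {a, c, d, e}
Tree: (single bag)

No — vertex b appears in no bag.

A tree decomposition must satisfy three properties: every vertex lies in some bag; for every edge, both endpoints lie together in some bag; and for every vertex, the bags containing it form a connected subtree. Here vertex b appears in no bag, so the decomposition is invalid.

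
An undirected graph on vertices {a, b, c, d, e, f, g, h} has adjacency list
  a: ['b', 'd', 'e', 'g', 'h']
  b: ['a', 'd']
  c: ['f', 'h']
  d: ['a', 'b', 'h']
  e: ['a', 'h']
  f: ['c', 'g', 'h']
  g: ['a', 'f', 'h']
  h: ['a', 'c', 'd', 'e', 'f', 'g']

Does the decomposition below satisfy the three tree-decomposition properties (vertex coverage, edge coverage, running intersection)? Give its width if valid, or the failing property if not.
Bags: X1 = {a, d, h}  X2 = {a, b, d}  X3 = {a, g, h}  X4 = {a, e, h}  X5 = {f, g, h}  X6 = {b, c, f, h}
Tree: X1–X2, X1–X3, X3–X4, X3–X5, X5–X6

No — bags containing vertex b are not connected in the tree.

A tree decomposition must satisfy three properties: every vertex lies in some bag; for every edge, both endpoints lie together in some bag; and for every vertex, the bags containing it form a connected subtree. Here bags containing vertex b are not connected in the tree, so the decomposition is invalid.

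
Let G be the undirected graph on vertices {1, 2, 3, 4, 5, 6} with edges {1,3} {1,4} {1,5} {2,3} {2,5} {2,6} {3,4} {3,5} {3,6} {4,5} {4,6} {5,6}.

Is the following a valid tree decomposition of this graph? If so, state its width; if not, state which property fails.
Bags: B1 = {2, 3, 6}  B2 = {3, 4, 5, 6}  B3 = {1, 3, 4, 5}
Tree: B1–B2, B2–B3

A tree decomposition must satisfy three properties: every vertex lies in some bag; for every edge, both endpoints lie together in some bag; and for every vertex, the bags containing it form a connected subtree. Here edge (5,2) lies in no bag, so the decomposition is invalid.

No — edge (5,2) lies in no bag.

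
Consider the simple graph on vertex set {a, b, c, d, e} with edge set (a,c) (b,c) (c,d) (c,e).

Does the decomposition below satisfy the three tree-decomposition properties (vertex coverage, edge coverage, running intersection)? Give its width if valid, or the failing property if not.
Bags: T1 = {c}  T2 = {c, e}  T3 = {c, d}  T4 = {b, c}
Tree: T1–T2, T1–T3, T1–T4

A tree decomposition must satisfy three properties: every vertex lies in some bag; for every edge, both endpoints lie together in some bag; and for every vertex, the bags containing it form a connected subtree. Here vertex a appears in no bag, so the decomposition is invalid.

No — vertex a appears in no bag.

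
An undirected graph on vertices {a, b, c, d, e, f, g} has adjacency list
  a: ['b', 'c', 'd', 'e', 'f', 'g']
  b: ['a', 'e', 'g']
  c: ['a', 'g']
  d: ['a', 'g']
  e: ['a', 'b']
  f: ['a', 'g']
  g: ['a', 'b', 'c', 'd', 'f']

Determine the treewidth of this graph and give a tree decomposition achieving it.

Treewidth 2.
One such decomposition:
Bags: B1 = {a, c, g}  B2 = {a, b, g}  B3 = {a, d, g}  B4 = {a, b, e}  B5 = {a, f, g}
Tree: B1–B2, B1–B3, B2–B4, B1–B5

Every bag has size at most 3, so the width is 3 − 1 = 2 and tw(G) ≤ 2. For the lower bound, the 3 vertices {a, d, g} are pairwise adjacent, and any tree decomposition puts a clique entirely inside one bag — forcing width ≥ 2. Therefore the treewidth is 2.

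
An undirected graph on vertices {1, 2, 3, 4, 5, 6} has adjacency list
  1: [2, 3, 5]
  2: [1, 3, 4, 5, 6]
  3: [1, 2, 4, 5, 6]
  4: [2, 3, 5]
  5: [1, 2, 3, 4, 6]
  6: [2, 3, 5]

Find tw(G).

A width-3 tree decomposition is:
Bags: B1 = {2, 3, 4, 5}  B2 = {2, 3, 5, 6}  B3 = {1, 2, 3, 5}
Tree: B1–B2, B1–B3
The largest bag has 4 vertices, giving width 3; this decomposition certifies tw(G) ≤ 3. On the other hand G contains the 4-clique {1, 2, 3, 5}. A clique must lie in a single bag of any decomposition, so no decomposition can have width below 3. Hence tw(G) = 3 exactly.

3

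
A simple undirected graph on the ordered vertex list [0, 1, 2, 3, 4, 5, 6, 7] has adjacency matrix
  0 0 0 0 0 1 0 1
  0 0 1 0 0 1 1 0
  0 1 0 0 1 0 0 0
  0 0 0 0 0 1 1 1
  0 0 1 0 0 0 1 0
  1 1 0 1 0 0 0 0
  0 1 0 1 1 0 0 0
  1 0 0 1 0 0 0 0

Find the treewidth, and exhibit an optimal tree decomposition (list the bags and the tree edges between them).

Treewidth 2.
One such decomposition:
Bags: B1 = {2, 4, 6}  B2 = {1, 2, 6}  B3 = {1, 3, 6}  B4 = {1, 3, 5}  B5 = {3, 5, 7}  B6 = {0, 5, 7}
Tree: B1–B2, B2–B3, B3–B4, B4–B5, B5–B6

The largest bag has 3 vertices, giving width 2; this decomposition certifies tw(G) ≤ 2. The edges 4–2–1–6–4 form a cycle, so G is not a tree and its treewidth is at least 2. Therefore the treewidth is 2.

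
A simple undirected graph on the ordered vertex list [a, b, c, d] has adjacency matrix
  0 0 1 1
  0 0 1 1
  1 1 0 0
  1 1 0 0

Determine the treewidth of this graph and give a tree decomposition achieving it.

Treewidth 2.
One optimal decomposition is:
Bags: B1 = {a, b, c}  B2 = {a, b, d}
Tree: B1–B2

Each bag holds 3 vertices, so the decomposition has width 2, which upper-bounds the treewidth. For the lower bound, G contains the cycle b–c–a–d–b, so G is not a forest; only forests have treewidth ≤ 1, hence tw(G) ≥ 2. Combining the bounds, tw(G) = 2.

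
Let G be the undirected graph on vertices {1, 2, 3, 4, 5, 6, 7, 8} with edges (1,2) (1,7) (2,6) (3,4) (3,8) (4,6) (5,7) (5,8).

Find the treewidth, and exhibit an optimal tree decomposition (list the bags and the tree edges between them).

Each bag holds 3 vertices, so the decomposition has width 2, which upper-bounds the treewidth. For the lower bound, G contains the cycle 8–3–4–6–2–1–7–5–8, so G is not a forest; only forests have treewidth ≤ 1, hence tw(G) ≥ 2. The upper and lower bounds meet at 2, so that is the treewidth.

Treewidth 2.
One such decomposition:
Bags: B1 = {3, 4, 8}  B2 = {4, 6, 8}  B3 = {2, 6, 8}  B4 = {1, 2, 8}  B5 = {1, 7, 8}  B6 = {5, 7, 8}
Tree: B1–B2, B2–B3, B3–B4, B4–B5, B5–B6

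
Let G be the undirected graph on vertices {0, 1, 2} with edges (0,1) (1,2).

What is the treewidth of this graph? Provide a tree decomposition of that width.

Every bag has size at most 2, so the width is 2 − 1 = 1 and tw(G) ≤ 1. Any graph with an edge has treewidth ≥ 1, and G has the edge 0–1. Hence tw(G) = 1 exactly.

Treewidth 1.
One optimal decomposition is:
Bags: B1 = {0, 1}  B2 = {1, 2}
Tree: B1–B2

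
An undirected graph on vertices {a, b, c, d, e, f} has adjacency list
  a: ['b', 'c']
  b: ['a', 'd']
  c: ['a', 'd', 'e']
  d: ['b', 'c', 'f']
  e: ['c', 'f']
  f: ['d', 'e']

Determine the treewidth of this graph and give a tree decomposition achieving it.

Each bag holds 3 vertices, so the decomposition has width 2, which upper-bounds the treewidth. Since a–b–d–c–a is a cycle in G, G is not acyclic. Forests are exactly the graphs of treewidth ≤ 1, so tw(G) ≥ 2. Therefore the treewidth is 2.

Treewidth 2.
One optimal decomposition is:
Bags: B1 = {a, b, c}  B2 = {b, c, d}  B3 = {c, d, e}  B4 = {d, e, f}
Tree: B1–B2, B2–B3, B3–B4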